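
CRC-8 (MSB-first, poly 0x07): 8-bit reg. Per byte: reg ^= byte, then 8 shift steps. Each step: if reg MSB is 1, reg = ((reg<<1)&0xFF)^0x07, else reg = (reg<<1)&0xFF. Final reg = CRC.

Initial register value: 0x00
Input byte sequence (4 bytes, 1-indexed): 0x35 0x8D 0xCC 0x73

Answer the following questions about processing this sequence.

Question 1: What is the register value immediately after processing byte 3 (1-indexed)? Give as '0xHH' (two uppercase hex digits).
After byte 1 (0x35): reg=0x8B
After byte 2 (0x8D): reg=0x12
After byte 3 (0xCC): reg=0x14

Answer: 0x14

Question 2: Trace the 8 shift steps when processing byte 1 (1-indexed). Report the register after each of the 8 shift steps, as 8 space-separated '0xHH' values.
Register before byte 1: 0x00
After XOR with byte 0x35: 0x35

Answer: 0x6A 0xD4 0xAF 0x59 0xB2 0x63 0xC6 0x8B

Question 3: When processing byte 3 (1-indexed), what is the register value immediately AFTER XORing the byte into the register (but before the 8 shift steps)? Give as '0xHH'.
Register before byte 3: 0x12
Byte 3: 0xCC
0x12 XOR 0xCC = 0xDE

Answer: 0xDE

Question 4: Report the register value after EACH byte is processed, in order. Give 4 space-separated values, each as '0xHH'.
0x8B 0x12 0x14 0x32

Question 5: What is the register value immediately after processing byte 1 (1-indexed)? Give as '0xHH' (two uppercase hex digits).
Answer: 0x8B

Derivation:
After byte 1 (0x35): reg=0x8B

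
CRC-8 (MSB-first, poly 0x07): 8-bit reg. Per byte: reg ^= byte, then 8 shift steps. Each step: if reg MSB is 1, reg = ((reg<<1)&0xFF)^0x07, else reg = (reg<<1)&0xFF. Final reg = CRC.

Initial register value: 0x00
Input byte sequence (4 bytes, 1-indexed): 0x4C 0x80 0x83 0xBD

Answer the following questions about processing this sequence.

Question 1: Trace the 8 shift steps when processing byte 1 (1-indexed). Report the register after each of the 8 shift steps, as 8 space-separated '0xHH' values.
Answer: 0x98 0x37 0x6E 0xDC 0xBF 0x79 0xF2 0xE3

Derivation:
Register before byte 1: 0x00
After XOR with byte 0x4C: 0x4C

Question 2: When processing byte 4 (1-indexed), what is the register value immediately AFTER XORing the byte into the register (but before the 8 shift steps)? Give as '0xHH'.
Answer: 0xF7

Derivation:
Register before byte 4: 0x4A
Byte 4: 0xBD
0x4A XOR 0xBD = 0xF7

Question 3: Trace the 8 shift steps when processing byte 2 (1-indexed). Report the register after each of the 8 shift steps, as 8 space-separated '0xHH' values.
After byte 1 (0x4C): reg=0xE3
Register before byte 2: 0xE3
After XOR with byte 0x80: 0x63

Answer: 0xC6 0x8B 0x11 0x22 0x44 0x88 0x17 0x2E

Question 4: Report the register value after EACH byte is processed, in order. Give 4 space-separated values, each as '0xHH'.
0xE3 0x2E 0x4A 0xCB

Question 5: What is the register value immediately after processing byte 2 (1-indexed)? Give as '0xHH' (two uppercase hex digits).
Answer: 0x2E

Derivation:
After byte 1 (0x4C): reg=0xE3
After byte 2 (0x80): reg=0x2E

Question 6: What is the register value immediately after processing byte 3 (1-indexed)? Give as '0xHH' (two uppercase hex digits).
Answer: 0x4A

Derivation:
After byte 1 (0x4C): reg=0xE3
After byte 2 (0x80): reg=0x2E
After byte 3 (0x83): reg=0x4A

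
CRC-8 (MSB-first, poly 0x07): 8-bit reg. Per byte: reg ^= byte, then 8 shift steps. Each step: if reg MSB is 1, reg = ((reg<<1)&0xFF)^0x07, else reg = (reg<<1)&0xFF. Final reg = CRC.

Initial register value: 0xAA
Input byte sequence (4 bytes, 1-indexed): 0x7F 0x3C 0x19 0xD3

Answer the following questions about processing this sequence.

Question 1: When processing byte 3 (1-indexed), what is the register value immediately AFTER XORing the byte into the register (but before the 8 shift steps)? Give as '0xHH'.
Register before byte 3: 0x4F
Byte 3: 0x19
0x4F XOR 0x19 = 0x56

Answer: 0x56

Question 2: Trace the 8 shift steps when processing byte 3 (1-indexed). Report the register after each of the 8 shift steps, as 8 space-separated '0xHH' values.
Answer: 0xAC 0x5F 0xBE 0x7B 0xF6 0xEB 0xD1 0xA5

Derivation:
After byte 1 (0x7F): reg=0x25
After byte 2 (0x3C): reg=0x4F
Register before byte 3: 0x4F
After XOR with byte 0x19: 0x56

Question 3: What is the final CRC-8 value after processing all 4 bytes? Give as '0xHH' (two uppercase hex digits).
Answer: 0x45

Derivation:
After byte 1 (0x7F): reg=0x25
After byte 2 (0x3C): reg=0x4F
After byte 3 (0x19): reg=0xA5
After byte 4 (0xD3): reg=0x45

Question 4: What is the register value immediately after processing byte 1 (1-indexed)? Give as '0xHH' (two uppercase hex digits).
After byte 1 (0x7F): reg=0x25

Answer: 0x25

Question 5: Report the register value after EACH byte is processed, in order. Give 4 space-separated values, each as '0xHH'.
0x25 0x4F 0xA5 0x45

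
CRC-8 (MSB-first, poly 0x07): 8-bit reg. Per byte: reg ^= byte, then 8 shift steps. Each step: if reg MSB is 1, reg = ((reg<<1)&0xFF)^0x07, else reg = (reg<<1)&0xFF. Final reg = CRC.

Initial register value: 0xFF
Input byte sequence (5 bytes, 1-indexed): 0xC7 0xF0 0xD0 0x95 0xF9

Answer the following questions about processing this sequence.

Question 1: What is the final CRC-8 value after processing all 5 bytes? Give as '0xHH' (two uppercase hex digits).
After byte 1 (0xC7): reg=0xA8
After byte 2 (0xF0): reg=0x8F
After byte 3 (0xD0): reg=0x9A
After byte 4 (0x95): reg=0x2D
After byte 5 (0xF9): reg=0x22

Answer: 0x22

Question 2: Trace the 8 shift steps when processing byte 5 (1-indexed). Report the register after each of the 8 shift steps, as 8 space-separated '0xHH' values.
After byte 1 (0xC7): reg=0xA8
After byte 2 (0xF0): reg=0x8F
After byte 3 (0xD0): reg=0x9A
After byte 4 (0x95): reg=0x2D
Register before byte 5: 0x2D
After XOR with byte 0xF9: 0xD4

Answer: 0xAF 0x59 0xB2 0x63 0xC6 0x8B 0x11 0x22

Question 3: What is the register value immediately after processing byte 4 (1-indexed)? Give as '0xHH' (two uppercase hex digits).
After byte 1 (0xC7): reg=0xA8
After byte 2 (0xF0): reg=0x8F
After byte 3 (0xD0): reg=0x9A
After byte 4 (0x95): reg=0x2D

Answer: 0x2D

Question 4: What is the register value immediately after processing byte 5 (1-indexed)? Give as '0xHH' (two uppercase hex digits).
Answer: 0x22

Derivation:
After byte 1 (0xC7): reg=0xA8
After byte 2 (0xF0): reg=0x8F
After byte 3 (0xD0): reg=0x9A
After byte 4 (0x95): reg=0x2D
After byte 5 (0xF9): reg=0x22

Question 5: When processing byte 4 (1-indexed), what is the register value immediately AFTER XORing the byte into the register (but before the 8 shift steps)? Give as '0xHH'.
Answer: 0x0F

Derivation:
Register before byte 4: 0x9A
Byte 4: 0x95
0x9A XOR 0x95 = 0x0F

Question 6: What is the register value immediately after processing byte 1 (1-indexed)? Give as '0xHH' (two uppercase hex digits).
Answer: 0xA8

Derivation:
After byte 1 (0xC7): reg=0xA8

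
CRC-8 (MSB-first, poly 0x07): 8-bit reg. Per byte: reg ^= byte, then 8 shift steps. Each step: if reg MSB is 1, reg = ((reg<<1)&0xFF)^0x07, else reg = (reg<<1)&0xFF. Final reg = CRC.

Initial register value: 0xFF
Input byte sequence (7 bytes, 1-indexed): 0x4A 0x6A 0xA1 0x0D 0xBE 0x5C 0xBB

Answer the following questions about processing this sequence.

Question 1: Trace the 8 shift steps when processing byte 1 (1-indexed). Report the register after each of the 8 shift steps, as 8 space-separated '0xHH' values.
Register before byte 1: 0xFF
After XOR with byte 0x4A: 0xB5

Answer: 0x6D 0xDA 0xB3 0x61 0xC2 0x83 0x01 0x02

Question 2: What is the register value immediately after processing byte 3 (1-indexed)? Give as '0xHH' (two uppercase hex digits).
Answer: 0x33

Derivation:
After byte 1 (0x4A): reg=0x02
After byte 2 (0x6A): reg=0x1F
After byte 3 (0xA1): reg=0x33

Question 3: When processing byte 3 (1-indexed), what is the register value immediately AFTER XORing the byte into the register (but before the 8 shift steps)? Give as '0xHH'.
Answer: 0xBE

Derivation:
Register before byte 3: 0x1F
Byte 3: 0xA1
0x1F XOR 0xA1 = 0xBE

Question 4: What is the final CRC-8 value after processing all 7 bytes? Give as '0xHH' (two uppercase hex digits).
Answer: 0x73

Derivation:
After byte 1 (0x4A): reg=0x02
After byte 2 (0x6A): reg=0x1F
After byte 3 (0xA1): reg=0x33
After byte 4 (0x0D): reg=0xBA
After byte 5 (0xBE): reg=0x1C
After byte 6 (0x5C): reg=0xC7
After byte 7 (0xBB): reg=0x73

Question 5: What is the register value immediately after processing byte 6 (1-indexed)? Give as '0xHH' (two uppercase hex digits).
Answer: 0xC7

Derivation:
After byte 1 (0x4A): reg=0x02
After byte 2 (0x6A): reg=0x1F
After byte 3 (0xA1): reg=0x33
After byte 4 (0x0D): reg=0xBA
After byte 5 (0xBE): reg=0x1C
After byte 6 (0x5C): reg=0xC7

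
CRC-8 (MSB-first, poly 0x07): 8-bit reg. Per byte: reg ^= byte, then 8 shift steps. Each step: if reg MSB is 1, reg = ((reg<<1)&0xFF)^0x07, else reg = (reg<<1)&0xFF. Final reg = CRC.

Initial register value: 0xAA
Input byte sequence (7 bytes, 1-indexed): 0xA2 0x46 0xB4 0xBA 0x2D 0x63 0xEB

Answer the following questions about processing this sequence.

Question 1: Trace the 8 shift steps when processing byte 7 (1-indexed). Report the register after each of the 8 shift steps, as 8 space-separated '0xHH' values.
Answer: 0xC1 0x85 0x0D 0x1A 0x34 0x68 0xD0 0xA7

Derivation:
After byte 1 (0xA2): reg=0x38
After byte 2 (0x46): reg=0x7D
After byte 3 (0xB4): reg=0x71
After byte 4 (0xBA): reg=0x7F
After byte 5 (0x2D): reg=0xB9
After byte 6 (0x63): reg=0x08
Register before byte 7: 0x08
After XOR with byte 0xEB: 0xE3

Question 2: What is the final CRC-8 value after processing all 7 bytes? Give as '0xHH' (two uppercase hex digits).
After byte 1 (0xA2): reg=0x38
After byte 2 (0x46): reg=0x7D
After byte 3 (0xB4): reg=0x71
After byte 4 (0xBA): reg=0x7F
After byte 5 (0x2D): reg=0xB9
After byte 6 (0x63): reg=0x08
After byte 7 (0xEB): reg=0xA7

Answer: 0xA7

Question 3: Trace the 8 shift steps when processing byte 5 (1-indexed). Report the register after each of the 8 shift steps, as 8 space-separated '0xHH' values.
After byte 1 (0xA2): reg=0x38
After byte 2 (0x46): reg=0x7D
After byte 3 (0xB4): reg=0x71
After byte 4 (0xBA): reg=0x7F
Register before byte 5: 0x7F
After XOR with byte 0x2D: 0x52

Answer: 0xA4 0x4F 0x9E 0x3B 0x76 0xEC 0xDF 0xB9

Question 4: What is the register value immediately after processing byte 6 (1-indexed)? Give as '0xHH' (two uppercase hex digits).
After byte 1 (0xA2): reg=0x38
After byte 2 (0x46): reg=0x7D
After byte 3 (0xB4): reg=0x71
After byte 4 (0xBA): reg=0x7F
After byte 5 (0x2D): reg=0xB9
After byte 6 (0x63): reg=0x08

Answer: 0x08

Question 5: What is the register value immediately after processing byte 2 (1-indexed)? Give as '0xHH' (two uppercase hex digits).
Answer: 0x7D

Derivation:
After byte 1 (0xA2): reg=0x38
After byte 2 (0x46): reg=0x7D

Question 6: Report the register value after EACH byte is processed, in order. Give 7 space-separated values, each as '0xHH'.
0x38 0x7D 0x71 0x7F 0xB9 0x08 0xA7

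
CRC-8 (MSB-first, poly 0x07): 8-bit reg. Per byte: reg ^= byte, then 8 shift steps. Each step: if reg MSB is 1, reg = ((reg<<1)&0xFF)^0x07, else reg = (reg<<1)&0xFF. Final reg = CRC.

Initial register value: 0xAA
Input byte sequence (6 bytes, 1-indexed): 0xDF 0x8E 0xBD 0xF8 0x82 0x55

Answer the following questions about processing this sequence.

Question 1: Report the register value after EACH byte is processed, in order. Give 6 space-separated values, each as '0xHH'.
0x4C 0x40 0xFD 0x1B 0xC6 0xF0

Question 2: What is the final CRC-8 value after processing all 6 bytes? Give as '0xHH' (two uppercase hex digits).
After byte 1 (0xDF): reg=0x4C
After byte 2 (0x8E): reg=0x40
After byte 3 (0xBD): reg=0xFD
After byte 4 (0xF8): reg=0x1B
After byte 5 (0x82): reg=0xC6
After byte 6 (0x55): reg=0xF0

Answer: 0xF0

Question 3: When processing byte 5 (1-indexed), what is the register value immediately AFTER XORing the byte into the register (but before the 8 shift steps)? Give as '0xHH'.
Answer: 0x99

Derivation:
Register before byte 5: 0x1B
Byte 5: 0x82
0x1B XOR 0x82 = 0x99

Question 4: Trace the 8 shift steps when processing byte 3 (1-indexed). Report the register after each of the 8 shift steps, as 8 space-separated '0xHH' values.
After byte 1 (0xDF): reg=0x4C
After byte 2 (0x8E): reg=0x40
Register before byte 3: 0x40
After XOR with byte 0xBD: 0xFD

Answer: 0xFD 0xFD 0xFD 0xFD 0xFD 0xFD 0xFD 0xFD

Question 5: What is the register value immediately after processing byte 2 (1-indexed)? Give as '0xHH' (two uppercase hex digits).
After byte 1 (0xDF): reg=0x4C
After byte 2 (0x8E): reg=0x40

Answer: 0x40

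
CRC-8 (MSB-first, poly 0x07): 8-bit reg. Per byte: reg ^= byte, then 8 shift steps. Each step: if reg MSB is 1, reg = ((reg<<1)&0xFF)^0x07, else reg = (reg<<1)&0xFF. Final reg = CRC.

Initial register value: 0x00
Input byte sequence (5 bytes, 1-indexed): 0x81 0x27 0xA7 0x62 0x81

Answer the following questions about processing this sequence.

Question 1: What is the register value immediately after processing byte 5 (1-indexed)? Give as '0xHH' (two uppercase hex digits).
After byte 1 (0x81): reg=0x8E
After byte 2 (0x27): reg=0x56
After byte 3 (0xA7): reg=0xD9
After byte 4 (0x62): reg=0x28
After byte 5 (0x81): reg=0x56

Answer: 0x56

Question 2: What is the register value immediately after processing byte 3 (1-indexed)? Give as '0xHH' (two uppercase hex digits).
After byte 1 (0x81): reg=0x8E
After byte 2 (0x27): reg=0x56
After byte 3 (0xA7): reg=0xD9

Answer: 0xD9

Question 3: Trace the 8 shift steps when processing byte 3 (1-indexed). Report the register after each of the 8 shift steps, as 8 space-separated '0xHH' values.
Answer: 0xE5 0xCD 0x9D 0x3D 0x7A 0xF4 0xEF 0xD9

Derivation:
After byte 1 (0x81): reg=0x8E
After byte 2 (0x27): reg=0x56
Register before byte 3: 0x56
After XOR with byte 0xA7: 0xF1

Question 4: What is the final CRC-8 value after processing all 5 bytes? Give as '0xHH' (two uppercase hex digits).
After byte 1 (0x81): reg=0x8E
After byte 2 (0x27): reg=0x56
After byte 3 (0xA7): reg=0xD9
After byte 4 (0x62): reg=0x28
After byte 5 (0x81): reg=0x56

Answer: 0x56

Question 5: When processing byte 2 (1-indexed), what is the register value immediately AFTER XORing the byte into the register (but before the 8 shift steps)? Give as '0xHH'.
Register before byte 2: 0x8E
Byte 2: 0x27
0x8E XOR 0x27 = 0xA9

Answer: 0xA9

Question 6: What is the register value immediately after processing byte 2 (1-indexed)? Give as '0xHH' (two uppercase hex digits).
Answer: 0x56

Derivation:
After byte 1 (0x81): reg=0x8E
After byte 2 (0x27): reg=0x56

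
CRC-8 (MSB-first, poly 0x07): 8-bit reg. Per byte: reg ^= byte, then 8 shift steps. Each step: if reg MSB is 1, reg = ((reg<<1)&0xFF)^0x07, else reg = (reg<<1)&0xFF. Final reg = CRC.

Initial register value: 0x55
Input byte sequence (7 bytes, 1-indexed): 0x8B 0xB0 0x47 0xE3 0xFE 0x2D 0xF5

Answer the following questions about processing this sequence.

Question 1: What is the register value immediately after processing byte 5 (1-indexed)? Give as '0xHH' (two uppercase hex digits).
Answer: 0xBF

Derivation:
After byte 1 (0x8B): reg=0x14
After byte 2 (0xB0): reg=0x75
After byte 3 (0x47): reg=0x9E
After byte 4 (0xE3): reg=0x74
After byte 5 (0xFE): reg=0xBF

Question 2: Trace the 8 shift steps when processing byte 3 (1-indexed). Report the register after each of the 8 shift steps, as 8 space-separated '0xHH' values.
Answer: 0x64 0xC8 0x97 0x29 0x52 0xA4 0x4F 0x9E

Derivation:
After byte 1 (0x8B): reg=0x14
After byte 2 (0xB0): reg=0x75
Register before byte 3: 0x75
After XOR with byte 0x47: 0x32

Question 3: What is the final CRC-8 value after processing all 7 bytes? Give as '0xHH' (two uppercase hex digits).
Answer: 0x0E

Derivation:
After byte 1 (0x8B): reg=0x14
After byte 2 (0xB0): reg=0x75
After byte 3 (0x47): reg=0x9E
After byte 4 (0xE3): reg=0x74
After byte 5 (0xFE): reg=0xBF
After byte 6 (0x2D): reg=0xF7
After byte 7 (0xF5): reg=0x0E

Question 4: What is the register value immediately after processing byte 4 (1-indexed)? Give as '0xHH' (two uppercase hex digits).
After byte 1 (0x8B): reg=0x14
After byte 2 (0xB0): reg=0x75
After byte 3 (0x47): reg=0x9E
After byte 4 (0xE3): reg=0x74

Answer: 0x74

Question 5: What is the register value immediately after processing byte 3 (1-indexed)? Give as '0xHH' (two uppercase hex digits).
After byte 1 (0x8B): reg=0x14
After byte 2 (0xB0): reg=0x75
After byte 3 (0x47): reg=0x9E

Answer: 0x9E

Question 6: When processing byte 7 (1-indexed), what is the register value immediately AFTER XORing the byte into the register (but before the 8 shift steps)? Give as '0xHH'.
Register before byte 7: 0xF7
Byte 7: 0xF5
0xF7 XOR 0xF5 = 0x02

Answer: 0x02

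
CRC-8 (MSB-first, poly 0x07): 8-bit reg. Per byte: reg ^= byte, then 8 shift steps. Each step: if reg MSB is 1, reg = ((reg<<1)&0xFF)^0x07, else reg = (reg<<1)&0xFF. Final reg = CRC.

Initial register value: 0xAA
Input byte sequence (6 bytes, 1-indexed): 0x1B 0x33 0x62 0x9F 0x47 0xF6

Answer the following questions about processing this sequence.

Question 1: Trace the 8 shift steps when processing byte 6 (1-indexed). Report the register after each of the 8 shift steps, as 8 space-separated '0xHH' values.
Answer: 0x4A 0x94 0x2F 0x5E 0xBC 0x7F 0xFE 0xFB

Derivation:
After byte 1 (0x1B): reg=0x1E
After byte 2 (0x33): reg=0xC3
After byte 3 (0x62): reg=0x6E
After byte 4 (0x9F): reg=0xD9
After byte 5 (0x47): reg=0xD3
Register before byte 6: 0xD3
After XOR with byte 0xF6: 0x25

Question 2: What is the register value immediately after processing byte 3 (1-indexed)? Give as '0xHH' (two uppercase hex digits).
Answer: 0x6E

Derivation:
After byte 1 (0x1B): reg=0x1E
After byte 2 (0x33): reg=0xC3
After byte 3 (0x62): reg=0x6E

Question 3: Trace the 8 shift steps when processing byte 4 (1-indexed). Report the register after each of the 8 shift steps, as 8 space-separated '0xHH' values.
After byte 1 (0x1B): reg=0x1E
After byte 2 (0x33): reg=0xC3
After byte 3 (0x62): reg=0x6E
Register before byte 4: 0x6E
After XOR with byte 0x9F: 0xF1

Answer: 0xE5 0xCD 0x9D 0x3D 0x7A 0xF4 0xEF 0xD9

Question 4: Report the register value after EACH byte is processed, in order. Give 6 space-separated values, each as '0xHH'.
0x1E 0xC3 0x6E 0xD9 0xD3 0xFB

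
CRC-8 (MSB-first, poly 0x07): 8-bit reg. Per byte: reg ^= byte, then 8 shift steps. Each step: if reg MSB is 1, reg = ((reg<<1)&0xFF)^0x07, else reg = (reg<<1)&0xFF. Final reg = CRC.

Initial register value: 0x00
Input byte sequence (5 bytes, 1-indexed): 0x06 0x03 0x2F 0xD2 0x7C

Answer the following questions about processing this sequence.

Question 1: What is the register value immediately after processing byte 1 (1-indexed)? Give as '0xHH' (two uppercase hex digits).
Answer: 0x12

Derivation:
After byte 1 (0x06): reg=0x12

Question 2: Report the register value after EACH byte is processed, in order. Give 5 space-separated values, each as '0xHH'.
0x12 0x77 0x8F 0x94 0x96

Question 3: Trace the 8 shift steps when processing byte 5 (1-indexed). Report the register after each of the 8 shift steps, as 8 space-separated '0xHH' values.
Answer: 0xD7 0xA9 0x55 0xAA 0x53 0xA6 0x4B 0x96

Derivation:
After byte 1 (0x06): reg=0x12
After byte 2 (0x03): reg=0x77
After byte 3 (0x2F): reg=0x8F
After byte 4 (0xD2): reg=0x94
Register before byte 5: 0x94
After XOR with byte 0x7C: 0xE8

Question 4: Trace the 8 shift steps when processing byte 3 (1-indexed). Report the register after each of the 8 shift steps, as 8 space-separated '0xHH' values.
Answer: 0xB0 0x67 0xCE 0x9B 0x31 0x62 0xC4 0x8F

Derivation:
After byte 1 (0x06): reg=0x12
After byte 2 (0x03): reg=0x77
Register before byte 3: 0x77
After XOR with byte 0x2F: 0x58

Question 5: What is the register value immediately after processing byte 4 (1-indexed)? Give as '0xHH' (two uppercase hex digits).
Answer: 0x94

Derivation:
After byte 1 (0x06): reg=0x12
After byte 2 (0x03): reg=0x77
After byte 3 (0x2F): reg=0x8F
After byte 4 (0xD2): reg=0x94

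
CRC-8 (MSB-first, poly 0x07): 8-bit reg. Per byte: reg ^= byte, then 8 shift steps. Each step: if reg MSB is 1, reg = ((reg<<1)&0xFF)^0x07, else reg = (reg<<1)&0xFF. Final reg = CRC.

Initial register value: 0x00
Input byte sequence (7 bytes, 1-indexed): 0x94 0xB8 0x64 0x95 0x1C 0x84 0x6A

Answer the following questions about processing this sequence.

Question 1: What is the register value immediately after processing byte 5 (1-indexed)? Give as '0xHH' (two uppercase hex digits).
Answer: 0x98

Derivation:
After byte 1 (0x94): reg=0xE5
After byte 2 (0xB8): reg=0x94
After byte 3 (0x64): reg=0xDE
After byte 4 (0x95): reg=0xF6
After byte 5 (0x1C): reg=0x98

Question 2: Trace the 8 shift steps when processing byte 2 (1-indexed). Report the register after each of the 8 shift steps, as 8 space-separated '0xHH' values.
After byte 1 (0x94): reg=0xE5
Register before byte 2: 0xE5
After XOR with byte 0xB8: 0x5D

Answer: 0xBA 0x73 0xE6 0xCB 0x91 0x25 0x4A 0x94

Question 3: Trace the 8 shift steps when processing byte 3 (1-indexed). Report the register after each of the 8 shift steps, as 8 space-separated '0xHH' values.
After byte 1 (0x94): reg=0xE5
After byte 2 (0xB8): reg=0x94
Register before byte 3: 0x94
After XOR with byte 0x64: 0xF0

Answer: 0xE7 0xC9 0x95 0x2D 0x5A 0xB4 0x6F 0xDE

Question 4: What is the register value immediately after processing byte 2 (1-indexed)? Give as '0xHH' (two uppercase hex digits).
Answer: 0x94

Derivation:
After byte 1 (0x94): reg=0xE5
After byte 2 (0xB8): reg=0x94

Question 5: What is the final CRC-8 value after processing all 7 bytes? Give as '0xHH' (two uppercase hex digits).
After byte 1 (0x94): reg=0xE5
After byte 2 (0xB8): reg=0x94
After byte 3 (0x64): reg=0xDE
After byte 4 (0x95): reg=0xF6
After byte 5 (0x1C): reg=0x98
After byte 6 (0x84): reg=0x54
After byte 7 (0x6A): reg=0xBA

Answer: 0xBA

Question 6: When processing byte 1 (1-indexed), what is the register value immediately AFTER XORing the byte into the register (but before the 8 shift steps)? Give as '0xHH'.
Register before byte 1: 0x00
Byte 1: 0x94
0x00 XOR 0x94 = 0x94

Answer: 0x94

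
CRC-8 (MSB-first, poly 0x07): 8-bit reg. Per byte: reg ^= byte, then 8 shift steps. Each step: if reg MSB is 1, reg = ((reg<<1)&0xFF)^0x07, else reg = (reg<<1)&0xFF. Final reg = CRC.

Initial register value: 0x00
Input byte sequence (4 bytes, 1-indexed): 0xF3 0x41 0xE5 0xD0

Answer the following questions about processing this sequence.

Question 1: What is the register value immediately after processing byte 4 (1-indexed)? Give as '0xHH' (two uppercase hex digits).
Answer: 0xE8

Derivation:
After byte 1 (0xF3): reg=0xD7
After byte 2 (0x41): reg=0xEB
After byte 3 (0xE5): reg=0x2A
After byte 4 (0xD0): reg=0xE8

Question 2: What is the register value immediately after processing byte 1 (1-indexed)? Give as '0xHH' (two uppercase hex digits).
After byte 1 (0xF3): reg=0xD7

Answer: 0xD7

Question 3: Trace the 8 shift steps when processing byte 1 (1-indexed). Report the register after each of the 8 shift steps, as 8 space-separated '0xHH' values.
Answer: 0xE1 0xC5 0x8D 0x1D 0x3A 0x74 0xE8 0xD7

Derivation:
Register before byte 1: 0x00
After XOR with byte 0xF3: 0xF3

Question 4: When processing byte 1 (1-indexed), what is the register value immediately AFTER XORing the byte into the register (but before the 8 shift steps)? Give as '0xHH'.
Register before byte 1: 0x00
Byte 1: 0xF3
0x00 XOR 0xF3 = 0xF3

Answer: 0xF3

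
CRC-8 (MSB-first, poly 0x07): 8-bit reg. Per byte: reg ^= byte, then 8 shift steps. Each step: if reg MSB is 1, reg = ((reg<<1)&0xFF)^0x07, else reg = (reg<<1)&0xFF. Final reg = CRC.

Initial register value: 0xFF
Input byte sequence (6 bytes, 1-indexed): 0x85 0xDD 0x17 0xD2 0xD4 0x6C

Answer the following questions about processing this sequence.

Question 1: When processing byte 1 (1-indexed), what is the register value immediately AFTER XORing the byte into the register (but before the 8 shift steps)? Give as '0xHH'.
Answer: 0x7A

Derivation:
Register before byte 1: 0xFF
Byte 1: 0x85
0xFF XOR 0x85 = 0x7A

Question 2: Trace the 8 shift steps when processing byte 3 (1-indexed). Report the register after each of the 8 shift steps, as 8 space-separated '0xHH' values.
After byte 1 (0x85): reg=0x61
After byte 2 (0xDD): reg=0x3D
Register before byte 3: 0x3D
After XOR with byte 0x17: 0x2A

Answer: 0x54 0xA8 0x57 0xAE 0x5B 0xB6 0x6B 0xD6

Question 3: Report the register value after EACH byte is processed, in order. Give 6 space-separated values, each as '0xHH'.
0x61 0x3D 0xD6 0x1C 0x76 0x46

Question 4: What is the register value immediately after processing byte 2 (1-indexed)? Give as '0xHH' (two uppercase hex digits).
Answer: 0x3D

Derivation:
After byte 1 (0x85): reg=0x61
After byte 2 (0xDD): reg=0x3D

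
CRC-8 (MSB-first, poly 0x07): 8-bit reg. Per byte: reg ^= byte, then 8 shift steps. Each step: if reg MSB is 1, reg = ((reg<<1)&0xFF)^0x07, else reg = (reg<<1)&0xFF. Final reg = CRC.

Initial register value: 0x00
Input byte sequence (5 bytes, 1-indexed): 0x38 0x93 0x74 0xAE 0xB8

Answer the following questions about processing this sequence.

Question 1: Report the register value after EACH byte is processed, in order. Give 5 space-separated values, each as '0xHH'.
0xA8 0xA1 0x25 0xB8 0x00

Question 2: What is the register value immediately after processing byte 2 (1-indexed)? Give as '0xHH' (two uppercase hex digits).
After byte 1 (0x38): reg=0xA8
After byte 2 (0x93): reg=0xA1

Answer: 0xA1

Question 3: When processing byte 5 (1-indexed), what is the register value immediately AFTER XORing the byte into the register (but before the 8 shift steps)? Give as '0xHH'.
Answer: 0x00

Derivation:
Register before byte 5: 0xB8
Byte 5: 0xB8
0xB8 XOR 0xB8 = 0x00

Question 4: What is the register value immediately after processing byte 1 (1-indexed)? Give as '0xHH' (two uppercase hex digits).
After byte 1 (0x38): reg=0xA8

Answer: 0xA8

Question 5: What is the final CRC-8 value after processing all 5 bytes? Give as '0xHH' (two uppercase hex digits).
After byte 1 (0x38): reg=0xA8
After byte 2 (0x93): reg=0xA1
After byte 3 (0x74): reg=0x25
After byte 4 (0xAE): reg=0xB8
After byte 5 (0xB8): reg=0x00

Answer: 0x00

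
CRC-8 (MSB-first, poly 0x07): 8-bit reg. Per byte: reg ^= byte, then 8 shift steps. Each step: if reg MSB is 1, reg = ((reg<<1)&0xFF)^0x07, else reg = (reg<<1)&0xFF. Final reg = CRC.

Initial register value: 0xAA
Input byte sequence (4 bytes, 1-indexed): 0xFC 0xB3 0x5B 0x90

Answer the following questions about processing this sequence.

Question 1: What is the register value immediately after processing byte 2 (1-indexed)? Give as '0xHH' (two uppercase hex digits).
After byte 1 (0xFC): reg=0xA5
After byte 2 (0xB3): reg=0x62

Answer: 0x62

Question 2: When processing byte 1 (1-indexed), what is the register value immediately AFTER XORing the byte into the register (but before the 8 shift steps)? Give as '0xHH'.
Answer: 0x56

Derivation:
Register before byte 1: 0xAA
Byte 1: 0xFC
0xAA XOR 0xFC = 0x56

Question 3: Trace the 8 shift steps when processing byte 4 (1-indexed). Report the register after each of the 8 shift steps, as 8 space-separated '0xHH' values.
Answer: 0x7E 0xFC 0xFF 0xF9 0xF5 0xED 0xDD 0xBD

Derivation:
After byte 1 (0xFC): reg=0xA5
After byte 2 (0xB3): reg=0x62
After byte 3 (0x5B): reg=0xAF
Register before byte 4: 0xAF
After XOR with byte 0x90: 0x3F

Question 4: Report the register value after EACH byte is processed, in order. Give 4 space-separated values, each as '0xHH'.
0xA5 0x62 0xAF 0xBD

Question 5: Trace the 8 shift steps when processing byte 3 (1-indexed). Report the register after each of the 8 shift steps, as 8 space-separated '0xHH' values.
After byte 1 (0xFC): reg=0xA5
After byte 2 (0xB3): reg=0x62
Register before byte 3: 0x62
After XOR with byte 0x5B: 0x39

Answer: 0x72 0xE4 0xCF 0x99 0x35 0x6A 0xD4 0xAF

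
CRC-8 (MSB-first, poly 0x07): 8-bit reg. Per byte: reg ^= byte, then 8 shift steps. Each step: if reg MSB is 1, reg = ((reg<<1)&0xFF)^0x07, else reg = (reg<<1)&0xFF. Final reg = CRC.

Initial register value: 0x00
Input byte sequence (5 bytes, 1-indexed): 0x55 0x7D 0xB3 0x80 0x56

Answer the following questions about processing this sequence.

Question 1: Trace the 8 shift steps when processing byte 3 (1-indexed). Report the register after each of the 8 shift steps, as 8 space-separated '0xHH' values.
After byte 1 (0x55): reg=0xAC
After byte 2 (0x7D): reg=0x39
Register before byte 3: 0x39
After XOR with byte 0xB3: 0x8A

Answer: 0x13 0x26 0x4C 0x98 0x37 0x6E 0xDC 0xBF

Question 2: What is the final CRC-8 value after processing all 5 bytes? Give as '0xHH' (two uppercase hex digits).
After byte 1 (0x55): reg=0xAC
After byte 2 (0x7D): reg=0x39
After byte 3 (0xB3): reg=0xBF
After byte 4 (0x80): reg=0xBD
After byte 5 (0x56): reg=0x9F

Answer: 0x9F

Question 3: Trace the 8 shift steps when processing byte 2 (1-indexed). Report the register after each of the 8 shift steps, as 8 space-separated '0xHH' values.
After byte 1 (0x55): reg=0xAC
Register before byte 2: 0xAC
After XOR with byte 0x7D: 0xD1

Answer: 0xA5 0x4D 0x9A 0x33 0x66 0xCC 0x9F 0x39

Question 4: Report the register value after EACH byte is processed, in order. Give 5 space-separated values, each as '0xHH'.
0xAC 0x39 0xBF 0xBD 0x9F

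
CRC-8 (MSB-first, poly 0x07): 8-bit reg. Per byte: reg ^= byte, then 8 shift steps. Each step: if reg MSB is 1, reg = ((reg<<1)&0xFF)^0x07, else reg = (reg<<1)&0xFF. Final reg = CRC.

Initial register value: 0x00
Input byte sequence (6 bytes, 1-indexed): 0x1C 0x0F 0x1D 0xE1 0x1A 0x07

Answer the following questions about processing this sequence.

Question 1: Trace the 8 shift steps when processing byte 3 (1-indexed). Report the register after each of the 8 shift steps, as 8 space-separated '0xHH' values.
Answer: 0x31 0x62 0xC4 0x8F 0x19 0x32 0x64 0xC8

Derivation:
After byte 1 (0x1C): reg=0x54
After byte 2 (0x0F): reg=0x86
Register before byte 3: 0x86
After XOR with byte 0x1D: 0x9B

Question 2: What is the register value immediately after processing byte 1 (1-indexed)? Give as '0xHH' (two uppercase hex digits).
After byte 1 (0x1C): reg=0x54

Answer: 0x54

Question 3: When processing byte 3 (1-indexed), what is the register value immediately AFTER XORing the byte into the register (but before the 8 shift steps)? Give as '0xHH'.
Answer: 0x9B

Derivation:
Register before byte 3: 0x86
Byte 3: 0x1D
0x86 XOR 0x1D = 0x9B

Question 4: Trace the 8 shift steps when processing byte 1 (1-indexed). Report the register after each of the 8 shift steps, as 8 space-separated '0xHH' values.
Register before byte 1: 0x00
After XOR with byte 0x1C: 0x1C

Answer: 0x38 0x70 0xE0 0xC7 0x89 0x15 0x2A 0x54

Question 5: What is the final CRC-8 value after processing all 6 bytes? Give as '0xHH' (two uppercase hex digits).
After byte 1 (0x1C): reg=0x54
After byte 2 (0x0F): reg=0x86
After byte 3 (0x1D): reg=0xC8
After byte 4 (0xE1): reg=0xDF
After byte 5 (0x1A): reg=0x55
After byte 6 (0x07): reg=0xB9

Answer: 0xB9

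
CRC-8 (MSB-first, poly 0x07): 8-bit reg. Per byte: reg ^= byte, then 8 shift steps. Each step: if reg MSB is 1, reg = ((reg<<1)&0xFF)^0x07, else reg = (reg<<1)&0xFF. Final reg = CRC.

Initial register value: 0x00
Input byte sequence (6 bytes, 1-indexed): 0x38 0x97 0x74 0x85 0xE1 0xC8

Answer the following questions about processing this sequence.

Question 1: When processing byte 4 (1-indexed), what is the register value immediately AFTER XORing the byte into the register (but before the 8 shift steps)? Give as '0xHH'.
Register before byte 4: 0x71
Byte 4: 0x85
0x71 XOR 0x85 = 0xF4

Answer: 0xF4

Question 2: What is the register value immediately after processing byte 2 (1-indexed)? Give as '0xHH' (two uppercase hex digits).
After byte 1 (0x38): reg=0xA8
After byte 2 (0x97): reg=0xBD

Answer: 0xBD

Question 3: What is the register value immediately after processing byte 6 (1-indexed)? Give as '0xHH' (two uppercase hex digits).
After byte 1 (0x38): reg=0xA8
After byte 2 (0x97): reg=0xBD
After byte 3 (0x74): reg=0x71
After byte 4 (0x85): reg=0xC2
After byte 5 (0xE1): reg=0xE9
After byte 6 (0xC8): reg=0xE7

Answer: 0xE7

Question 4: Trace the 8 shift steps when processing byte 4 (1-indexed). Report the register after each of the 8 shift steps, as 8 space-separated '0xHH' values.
Answer: 0xEF 0xD9 0xB5 0x6D 0xDA 0xB3 0x61 0xC2

Derivation:
After byte 1 (0x38): reg=0xA8
After byte 2 (0x97): reg=0xBD
After byte 3 (0x74): reg=0x71
Register before byte 4: 0x71
After XOR with byte 0x85: 0xF4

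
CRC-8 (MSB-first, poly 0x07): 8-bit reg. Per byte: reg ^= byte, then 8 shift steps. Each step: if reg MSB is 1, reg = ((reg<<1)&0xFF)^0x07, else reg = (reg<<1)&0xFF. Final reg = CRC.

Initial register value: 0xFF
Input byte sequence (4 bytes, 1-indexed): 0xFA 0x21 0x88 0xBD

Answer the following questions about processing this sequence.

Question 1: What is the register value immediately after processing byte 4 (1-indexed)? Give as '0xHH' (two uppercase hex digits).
After byte 1 (0xFA): reg=0x1B
After byte 2 (0x21): reg=0xA6
After byte 3 (0x88): reg=0xCA
After byte 4 (0xBD): reg=0x42

Answer: 0x42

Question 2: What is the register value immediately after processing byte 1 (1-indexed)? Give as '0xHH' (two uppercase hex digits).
Answer: 0x1B

Derivation:
After byte 1 (0xFA): reg=0x1B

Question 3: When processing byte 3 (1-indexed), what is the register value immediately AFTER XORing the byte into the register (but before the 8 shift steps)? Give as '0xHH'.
Answer: 0x2E

Derivation:
Register before byte 3: 0xA6
Byte 3: 0x88
0xA6 XOR 0x88 = 0x2E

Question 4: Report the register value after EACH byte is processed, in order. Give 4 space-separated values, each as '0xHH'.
0x1B 0xA6 0xCA 0x42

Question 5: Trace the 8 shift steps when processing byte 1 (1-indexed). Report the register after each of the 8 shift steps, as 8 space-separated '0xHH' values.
Register before byte 1: 0xFF
After XOR with byte 0xFA: 0x05

Answer: 0x0A 0x14 0x28 0x50 0xA0 0x47 0x8E 0x1B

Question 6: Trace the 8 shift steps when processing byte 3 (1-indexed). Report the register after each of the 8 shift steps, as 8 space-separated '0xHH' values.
Answer: 0x5C 0xB8 0x77 0xEE 0xDB 0xB1 0x65 0xCA

Derivation:
After byte 1 (0xFA): reg=0x1B
After byte 2 (0x21): reg=0xA6
Register before byte 3: 0xA6
After XOR with byte 0x88: 0x2E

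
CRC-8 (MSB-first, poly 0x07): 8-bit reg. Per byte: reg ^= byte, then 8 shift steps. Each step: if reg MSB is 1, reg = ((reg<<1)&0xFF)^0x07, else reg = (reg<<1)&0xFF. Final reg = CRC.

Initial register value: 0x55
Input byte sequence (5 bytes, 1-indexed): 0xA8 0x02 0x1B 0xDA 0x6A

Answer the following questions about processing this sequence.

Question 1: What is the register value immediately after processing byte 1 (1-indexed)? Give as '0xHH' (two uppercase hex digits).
Answer: 0xFD

Derivation:
After byte 1 (0xA8): reg=0xFD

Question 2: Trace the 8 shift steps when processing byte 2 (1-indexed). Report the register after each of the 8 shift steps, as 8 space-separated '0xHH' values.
Answer: 0xF9 0xF5 0xED 0xDD 0xBD 0x7D 0xFA 0xF3

Derivation:
After byte 1 (0xA8): reg=0xFD
Register before byte 2: 0xFD
After XOR with byte 0x02: 0xFF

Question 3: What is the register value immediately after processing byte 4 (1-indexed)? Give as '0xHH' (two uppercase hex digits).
After byte 1 (0xA8): reg=0xFD
After byte 2 (0x02): reg=0xF3
After byte 3 (0x1B): reg=0x96
After byte 4 (0xDA): reg=0xE3

Answer: 0xE3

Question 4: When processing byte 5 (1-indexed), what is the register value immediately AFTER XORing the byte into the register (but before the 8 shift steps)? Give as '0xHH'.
Answer: 0x89

Derivation:
Register before byte 5: 0xE3
Byte 5: 0x6A
0xE3 XOR 0x6A = 0x89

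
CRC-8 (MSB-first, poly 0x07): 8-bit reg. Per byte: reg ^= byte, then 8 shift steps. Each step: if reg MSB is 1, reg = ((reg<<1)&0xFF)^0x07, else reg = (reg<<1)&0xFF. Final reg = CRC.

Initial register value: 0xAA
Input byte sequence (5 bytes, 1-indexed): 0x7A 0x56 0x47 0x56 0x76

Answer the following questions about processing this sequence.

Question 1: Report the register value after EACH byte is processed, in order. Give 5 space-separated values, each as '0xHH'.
0x3E 0x1F 0x8F 0x01 0x42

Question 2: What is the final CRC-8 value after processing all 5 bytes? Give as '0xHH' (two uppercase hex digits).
After byte 1 (0x7A): reg=0x3E
After byte 2 (0x56): reg=0x1F
After byte 3 (0x47): reg=0x8F
After byte 4 (0x56): reg=0x01
After byte 5 (0x76): reg=0x42

Answer: 0x42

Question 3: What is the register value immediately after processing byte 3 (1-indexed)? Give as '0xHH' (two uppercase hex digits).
Answer: 0x8F

Derivation:
After byte 1 (0x7A): reg=0x3E
After byte 2 (0x56): reg=0x1F
After byte 3 (0x47): reg=0x8F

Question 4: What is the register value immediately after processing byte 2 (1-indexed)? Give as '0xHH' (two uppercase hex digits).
Answer: 0x1F

Derivation:
After byte 1 (0x7A): reg=0x3E
After byte 2 (0x56): reg=0x1F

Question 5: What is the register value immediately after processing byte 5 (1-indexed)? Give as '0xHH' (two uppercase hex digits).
After byte 1 (0x7A): reg=0x3E
After byte 2 (0x56): reg=0x1F
After byte 3 (0x47): reg=0x8F
After byte 4 (0x56): reg=0x01
After byte 5 (0x76): reg=0x42

Answer: 0x42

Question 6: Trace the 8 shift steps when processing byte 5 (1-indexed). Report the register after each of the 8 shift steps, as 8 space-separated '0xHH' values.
Answer: 0xEE 0xDB 0xB1 0x65 0xCA 0x93 0x21 0x42

Derivation:
After byte 1 (0x7A): reg=0x3E
After byte 2 (0x56): reg=0x1F
After byte 3 (0x47): reg=0x8F
After byte 4 (0x56): reg=0x01
Register before byte 5: 0x01
After XOR with byte 0x76: 0x77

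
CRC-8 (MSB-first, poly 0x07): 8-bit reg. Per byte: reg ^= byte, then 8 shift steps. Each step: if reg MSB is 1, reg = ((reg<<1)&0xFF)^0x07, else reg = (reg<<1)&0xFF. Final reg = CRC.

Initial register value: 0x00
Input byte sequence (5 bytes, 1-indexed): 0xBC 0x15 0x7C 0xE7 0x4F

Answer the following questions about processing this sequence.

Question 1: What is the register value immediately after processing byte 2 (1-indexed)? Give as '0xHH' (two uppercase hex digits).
After byte 1 (0xBC): reg=0x3D
After byte 2 (0x15): reg=0xD8

Answer: 0xD8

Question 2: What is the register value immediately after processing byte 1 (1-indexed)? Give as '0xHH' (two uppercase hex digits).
After byte 1 (0xBC): reg=0x3D

Answer: 0x3D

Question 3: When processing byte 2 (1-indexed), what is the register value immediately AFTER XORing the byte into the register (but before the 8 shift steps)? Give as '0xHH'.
Answer: 0x28

Derivation:
Register before byte 2: 0x3D
Byte 2: 0x15
0x3D XOR 0x15 = 0x28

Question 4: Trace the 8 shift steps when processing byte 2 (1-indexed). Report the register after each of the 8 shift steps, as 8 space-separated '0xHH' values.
Answer: 0x50 0xA0 0x47 0x8E 0x1B 0x36 0x6C 0xD8

Derivation:
After byte 1 (0xBC): reg=0x3D
Register before byte 2: 0x3D
After XOR with byte 0x15: 0x28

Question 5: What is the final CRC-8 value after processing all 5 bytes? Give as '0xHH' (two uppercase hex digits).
Answer: 0x21

Derivation:
After byte 1 (0xBC): reg=0x3D
After byte 2 (0x15): reg=0xD8
After byte 3 (0x7C): reg=0x75
After byte 4 (0xE7): reg=0xF7
After byte 5 (0x4F): reg=0x21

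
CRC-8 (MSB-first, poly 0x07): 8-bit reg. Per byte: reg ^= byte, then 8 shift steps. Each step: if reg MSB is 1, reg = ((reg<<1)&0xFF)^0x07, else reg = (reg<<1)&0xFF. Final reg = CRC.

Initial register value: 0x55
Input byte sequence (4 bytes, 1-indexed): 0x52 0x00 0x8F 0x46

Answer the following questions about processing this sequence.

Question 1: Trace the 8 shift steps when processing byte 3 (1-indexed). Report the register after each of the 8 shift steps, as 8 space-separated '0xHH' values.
After byte 1 (0x52): reg=0x15
After byte 2 (0x00): reg=0x6B
Register before byte 3: 0x6B
After XOR with byte 0x8F: 0xE4

Answer: 0xCF 0x99 0x35 0x6A 0xD4 0xAF 0x59 0xB2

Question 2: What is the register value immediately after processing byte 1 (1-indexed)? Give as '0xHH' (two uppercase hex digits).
After byte 1 (0x52): reg=0x15

Answer: 0x15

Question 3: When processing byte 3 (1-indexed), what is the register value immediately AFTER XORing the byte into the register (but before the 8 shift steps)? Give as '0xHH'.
Register before byte 3: 0x6B
Byte 3: 0x8F
0x6B XOR 0x8F = 0xE4

Answer: 0xE4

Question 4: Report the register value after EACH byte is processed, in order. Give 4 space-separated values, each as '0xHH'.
0x15 0x6B 0xB2 0xC2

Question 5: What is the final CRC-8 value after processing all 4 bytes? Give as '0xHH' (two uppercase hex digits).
After byte 1 (0x52): reg=0x15
After byte 2 (0x00): reg=0x6B
After byte 3 (0x8F): reg=0xB2
After byte 4 (0x46): reg=0xC2

Answer: 0xC2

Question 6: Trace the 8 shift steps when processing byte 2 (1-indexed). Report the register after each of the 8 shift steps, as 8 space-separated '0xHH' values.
After byte 1 (0x52): reg=0x15
Register before byte 2: 0x15
After XOR with byte 0x00: 0x15

Answer: 0x2A 0x54 0xA8 0x57 0xAE 0x5B 0xB6 0x6B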